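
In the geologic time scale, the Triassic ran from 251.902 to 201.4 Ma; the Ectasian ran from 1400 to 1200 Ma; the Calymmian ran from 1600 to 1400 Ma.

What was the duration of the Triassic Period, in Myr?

251.902 − 201.4 = 50.502 million years.

50.502 million years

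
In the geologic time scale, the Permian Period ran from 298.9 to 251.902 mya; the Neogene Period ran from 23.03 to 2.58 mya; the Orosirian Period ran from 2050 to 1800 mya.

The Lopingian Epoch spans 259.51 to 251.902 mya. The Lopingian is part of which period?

The Lopingian (259.51–251.902 Ma) lies entirely within 298.9–251.902 Ma, the Permian Period.

Permian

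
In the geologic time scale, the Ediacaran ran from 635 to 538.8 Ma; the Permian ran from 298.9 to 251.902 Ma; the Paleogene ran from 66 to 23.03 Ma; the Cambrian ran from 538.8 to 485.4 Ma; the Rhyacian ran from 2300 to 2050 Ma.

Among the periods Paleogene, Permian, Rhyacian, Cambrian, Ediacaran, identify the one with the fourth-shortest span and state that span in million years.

Ediacaran, 96.2 million years

Start − end for each: Paleogene 66 − 23.03 = 42.97; Permian 298.9 − 251.902 = 46.998; Rhyacian 2300 − 2050 = 250; Cambrian 538.8 − 485.4 = 53.4; Ediacaran 635 − 538.8 = 96.2.
Ranking these from shortest: Paleogene < Permian < Cambrian < Ediacaran < Rhyacian.
Position 4 in that ranking is Ediacaran, which lasted 96.2 Myr.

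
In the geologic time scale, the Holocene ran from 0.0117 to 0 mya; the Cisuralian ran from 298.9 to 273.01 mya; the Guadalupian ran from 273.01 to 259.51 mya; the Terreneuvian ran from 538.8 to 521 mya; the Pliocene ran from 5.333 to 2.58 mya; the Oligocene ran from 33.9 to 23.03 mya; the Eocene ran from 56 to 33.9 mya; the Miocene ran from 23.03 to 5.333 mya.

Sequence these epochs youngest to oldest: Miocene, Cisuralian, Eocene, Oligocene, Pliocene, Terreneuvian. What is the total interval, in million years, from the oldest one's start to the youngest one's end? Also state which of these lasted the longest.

Start ages (Ma): Terreneuvian 538.8, Cisuralian 298.9, Eocene 56, Oligocene 33.9, Miocene 23.03, Pliocene 5.333.
Ordered youngest to oldest: Pliocene, Miocene, Oligocene, Eocene, Cisuralian, Terreneuvian.
Span = 538.8 − 2.58 = 536.22 Myr.
Durations: Miocene 17.697, Terreneuvian 17.8, Eocene 22.1, Oligocene 10.87, Cisuralian 25.89, Pliocene 2.753 → longest is Cisuralian (25.89 Myr).

Pliocene → Miocene → Oligocene → Eocene → Cisuralian → Terreneuvian; total span 536.22 Myr; longest is Cisuralian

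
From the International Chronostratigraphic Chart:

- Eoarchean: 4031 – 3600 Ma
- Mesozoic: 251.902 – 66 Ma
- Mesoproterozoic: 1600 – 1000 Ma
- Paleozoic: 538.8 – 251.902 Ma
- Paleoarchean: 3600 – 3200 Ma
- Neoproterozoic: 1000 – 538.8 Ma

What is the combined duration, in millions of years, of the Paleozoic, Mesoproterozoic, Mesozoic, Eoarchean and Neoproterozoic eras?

1965 million years

Duration is start − end for each: (538.8 − 251.902) + (1600 − 1000) + (251.902 − 66) + (4031 − 3600) + (1000 − 538.8).
That is 286.898 + 600 + 185.902 + 431 + 461.2, which totals 1965 million years.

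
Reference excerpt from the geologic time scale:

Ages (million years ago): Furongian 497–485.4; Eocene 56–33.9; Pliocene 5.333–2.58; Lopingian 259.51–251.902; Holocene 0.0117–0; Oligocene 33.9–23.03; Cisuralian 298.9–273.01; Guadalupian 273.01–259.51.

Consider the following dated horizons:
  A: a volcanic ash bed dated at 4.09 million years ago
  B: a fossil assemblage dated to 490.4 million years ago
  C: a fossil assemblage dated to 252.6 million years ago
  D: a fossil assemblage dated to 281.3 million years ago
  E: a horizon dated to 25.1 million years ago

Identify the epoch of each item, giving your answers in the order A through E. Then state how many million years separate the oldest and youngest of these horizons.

Match each age against the start–end ranges in the excerpt: A = 4.09 Ma → Pliocene (5.333–2.58); B = 490.4 Ma → Furongian (497–485.4); C = 252.6 Ma → Lopingian (259.51–251.902); D = 281.3 Ma → Cisuralian (298.9–273.01); E = 25.1 Ma → Oligocene (33.9–23.03).
The largest age is 490.4 Ma and the smallest is 4.09 Ma; their difference is 486.31 Myr.

A — Pliocene; B — Furongian; C — Lopingian; D — Cisuralian; E — Oligocene; span 486.31 million years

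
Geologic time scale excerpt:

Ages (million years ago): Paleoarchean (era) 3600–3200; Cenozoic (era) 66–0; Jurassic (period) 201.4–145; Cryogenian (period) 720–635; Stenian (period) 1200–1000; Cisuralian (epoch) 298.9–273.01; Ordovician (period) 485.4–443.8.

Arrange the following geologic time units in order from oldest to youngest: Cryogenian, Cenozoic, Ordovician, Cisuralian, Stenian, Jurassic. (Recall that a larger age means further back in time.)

Sorting by start age (descending Ma, since larger Ma = older): Stenian began 1200, Cryogenian began 720, Ordovician began 485.4, Cisuralian began 298.9, Jurassic began 201.4, Cenozoic began 66.

Stenian, Cryogenian, Ordovician, Cisuralian, Jurassic, Cenozoic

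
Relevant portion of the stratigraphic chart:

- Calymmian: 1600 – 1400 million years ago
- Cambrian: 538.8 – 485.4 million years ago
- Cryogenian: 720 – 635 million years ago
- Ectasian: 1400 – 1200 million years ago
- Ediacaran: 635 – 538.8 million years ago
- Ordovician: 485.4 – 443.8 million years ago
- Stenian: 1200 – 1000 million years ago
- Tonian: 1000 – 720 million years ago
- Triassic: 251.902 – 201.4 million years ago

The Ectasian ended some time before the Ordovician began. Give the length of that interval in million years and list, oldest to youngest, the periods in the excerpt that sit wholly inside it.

714.6 million years; Stenian, Tonian, Cryogenian, Ediacaran, Cambrian

End of Ectasian = 1200 Ma; start of Ordovician = 485.4 Ma.
Gap = 1200 − 485.4 = 714.6 Myr.
Periods wholly inside 1200–485.4 Ma: Stenian (1200–1000), Tonian (1000–720), Cryogenian (720–635), Ediacaran (635–538.8), Cambrian (538.8–485.4).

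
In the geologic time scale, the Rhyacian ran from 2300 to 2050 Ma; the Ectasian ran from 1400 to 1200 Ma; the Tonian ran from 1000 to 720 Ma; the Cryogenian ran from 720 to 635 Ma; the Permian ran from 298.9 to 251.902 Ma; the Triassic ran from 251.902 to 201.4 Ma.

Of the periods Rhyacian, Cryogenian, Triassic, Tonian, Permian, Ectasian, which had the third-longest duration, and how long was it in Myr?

Start − end for each: Rhyacian 2300 − 2050 = 250; Cryogenian 720 − 635 = 85; Triassic 251.902 − 201.4 = 50.502; Tonian 1000 − 720 = 280; Permian 298.9 − 251.902 = 46.998; Ectasian 1400 − 1200 = 200.
Ranking these from longest: Tonian > Rhyacian > Ectasian > Cryogenian > Triassic > Permian.
Position 3 in that ranking is Ectasian, which lasted 200 Myr.

Ectasian, 200 million years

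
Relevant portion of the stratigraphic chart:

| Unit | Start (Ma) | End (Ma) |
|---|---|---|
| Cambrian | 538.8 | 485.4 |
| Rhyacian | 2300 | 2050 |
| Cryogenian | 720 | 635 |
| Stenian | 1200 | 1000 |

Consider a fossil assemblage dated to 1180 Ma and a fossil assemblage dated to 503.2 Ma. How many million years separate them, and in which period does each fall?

Elapsed time: 1180 − 503.2 = 676.8 Myr.
1180 Ma lies within 1200–1000 Ma: Stenian.
503.2 Ma lies within 538.8–485.4 Ma: Cambrian.

676.8 million years apart; the first in the Stenian, the second in the Cambrian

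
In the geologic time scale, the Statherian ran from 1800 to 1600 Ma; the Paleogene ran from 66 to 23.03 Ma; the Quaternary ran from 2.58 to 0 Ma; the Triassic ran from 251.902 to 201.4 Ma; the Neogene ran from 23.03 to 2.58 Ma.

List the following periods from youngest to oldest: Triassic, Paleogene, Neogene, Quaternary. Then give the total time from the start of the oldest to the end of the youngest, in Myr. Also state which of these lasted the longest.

Quaternary → Neogene → Paleogene → Triassic; total span 251.902 Myr; longest is Triassic

Start ages (Ma): Triassic 251.902, Paleogene 66, Neogene 23.03, Quaternary 2.58.
Ordered youngest to oldest: Quaternary, Neogene, Paleogene, Triassic.
Span = 251.902 − 0 = 251.902 Myr.
Durations: Neogene 20.45, Triassic 50.502, Paleogene 42.97, Quaternary 2.58 → longest is Triassic (50.502 Myr).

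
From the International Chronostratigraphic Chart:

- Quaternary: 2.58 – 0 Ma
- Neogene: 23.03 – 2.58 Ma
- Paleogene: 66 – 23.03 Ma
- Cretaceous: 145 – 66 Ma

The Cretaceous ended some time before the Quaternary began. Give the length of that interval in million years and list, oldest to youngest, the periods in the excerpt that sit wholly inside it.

63.42 million years; Paleogene, Neogene

The Cretaceous closes at 66 Ma and the Quaternary opens at 2.58 Ma, so the interval is 66 − 2.58 = 63.42 Myr.
A period fits inside if it starts at or after 66 Ma and ends at or before 2.58 Ma; oldest first that gives Paleogene, Neogene.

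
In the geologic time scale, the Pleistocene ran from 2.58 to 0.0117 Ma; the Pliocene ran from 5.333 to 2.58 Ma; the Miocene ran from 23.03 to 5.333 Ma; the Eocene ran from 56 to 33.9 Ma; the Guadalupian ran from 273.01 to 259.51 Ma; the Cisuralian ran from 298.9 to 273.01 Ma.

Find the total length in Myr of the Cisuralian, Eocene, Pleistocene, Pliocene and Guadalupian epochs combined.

66.8113 million years

Each duration: Cisuralian = 25.89; Eocene = 22.1; Pleistocene = 2.5683; Pliocene = 2.753; Guadalupian = 13.5.
Sum: 25.89 + 22.1 + 2.5683 + 2.753 + 13.5 = 66.8113 Myr.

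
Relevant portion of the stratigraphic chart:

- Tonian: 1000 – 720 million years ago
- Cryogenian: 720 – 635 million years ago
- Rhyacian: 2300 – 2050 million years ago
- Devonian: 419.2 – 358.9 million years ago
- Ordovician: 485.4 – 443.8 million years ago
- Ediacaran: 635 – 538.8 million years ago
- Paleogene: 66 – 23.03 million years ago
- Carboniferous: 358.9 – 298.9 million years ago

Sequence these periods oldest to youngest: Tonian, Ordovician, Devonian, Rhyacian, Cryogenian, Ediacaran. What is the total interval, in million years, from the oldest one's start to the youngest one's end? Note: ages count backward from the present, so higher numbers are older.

From the excerpt: Tonian 1000–720; Ordovician 485.4–443.8; Devonian 419.2–358.9; Rhyacian 2300–2050; Cryogenian 720–635; Ediacaran 635–538.8 (Ma).
Larger Ma is earlier, so the oldest is Rhyacian and the youngest is Devonian; oldest to youngest: Rhyacian, Tonian, Cryogenian, Ediacaran, Ordovician, Devonian.
Oldest start 2300 minus youngest end 358.9 gives 1941.1 Myr overall.

Rhyacian, Tonian, Cryogenian, Ediacaran, Ordovician, Devonian; total span 1941.1 Myr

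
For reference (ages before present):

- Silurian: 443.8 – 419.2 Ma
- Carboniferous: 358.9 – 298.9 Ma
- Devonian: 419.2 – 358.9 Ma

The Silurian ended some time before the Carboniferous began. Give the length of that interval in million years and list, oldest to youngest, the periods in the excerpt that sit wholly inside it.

End of Silurian = 419.2 Ma; start of Carboniferous = 358.9 Ma.
Gap = 419.2 − 358.9 = 60.3 Myr.
Periods wholly inside 419.2–358.9 Ma: Devonian (419.2–358.9).

60.3 million years; Devonian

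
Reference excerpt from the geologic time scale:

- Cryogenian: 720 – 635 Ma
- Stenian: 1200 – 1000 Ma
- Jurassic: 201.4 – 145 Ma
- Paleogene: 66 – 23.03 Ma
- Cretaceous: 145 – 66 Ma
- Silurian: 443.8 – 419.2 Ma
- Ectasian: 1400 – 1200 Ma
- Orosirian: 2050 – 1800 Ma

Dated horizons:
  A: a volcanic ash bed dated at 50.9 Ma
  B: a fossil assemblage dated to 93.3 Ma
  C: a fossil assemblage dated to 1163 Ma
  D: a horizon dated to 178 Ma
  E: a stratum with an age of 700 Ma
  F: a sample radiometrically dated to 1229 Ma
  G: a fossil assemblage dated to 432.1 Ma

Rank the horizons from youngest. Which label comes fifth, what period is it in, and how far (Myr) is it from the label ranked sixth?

E, in the Cryogenian; 463 million years to C

Sorted youngest-first by Ma: A (50.9), B (93.3), D (178), G (432.1), E (700), C (1163), F (1229).
The fifth youngest is E at 700 Ma, which lies in 720–635 Ma: the Cryogenian.
The sixth youngest is C at 1163 Ma; separation = |700 − 1163| = 463 Myr.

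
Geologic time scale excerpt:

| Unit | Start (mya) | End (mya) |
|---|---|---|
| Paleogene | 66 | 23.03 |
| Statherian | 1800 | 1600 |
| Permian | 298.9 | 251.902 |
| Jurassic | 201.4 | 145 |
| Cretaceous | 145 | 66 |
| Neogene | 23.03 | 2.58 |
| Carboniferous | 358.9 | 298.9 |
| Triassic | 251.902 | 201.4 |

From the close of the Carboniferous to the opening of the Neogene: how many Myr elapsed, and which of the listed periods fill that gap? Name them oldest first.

The Carboniferous closes at 298.9 Ma and the Neogene opens at 23.03 Ma, so the interval is 298.9 − 23.03 = 275.87 Myr.
A period fits inside if it starts at or after 298.9 Ma and ends at or before 23.03 Ma; oldest first that gives Permian, Triassic, Jurassic, Cretaceous, Paleogene.

275.87 million years; Permian, Triassic, Jurassic, Cretaceous, Paleogene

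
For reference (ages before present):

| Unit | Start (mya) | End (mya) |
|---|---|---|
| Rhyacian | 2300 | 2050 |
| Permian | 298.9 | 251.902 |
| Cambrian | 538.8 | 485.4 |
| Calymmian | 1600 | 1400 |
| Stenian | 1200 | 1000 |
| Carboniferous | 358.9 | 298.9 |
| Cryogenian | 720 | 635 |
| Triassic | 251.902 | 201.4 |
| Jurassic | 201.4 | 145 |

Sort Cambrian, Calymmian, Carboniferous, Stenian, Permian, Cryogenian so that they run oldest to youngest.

Sorting by start age (descending Ma, since larger Ma = older): Calymmian began 1600, Stenian began 1200, Cryogenian began 720, Cambrian began 538.8, Carboniferous began 358.9, Permian began 298.9.

Calymmian, then Stenian, then Cryogenian, then Cambrian, then Carboniferous, then Permian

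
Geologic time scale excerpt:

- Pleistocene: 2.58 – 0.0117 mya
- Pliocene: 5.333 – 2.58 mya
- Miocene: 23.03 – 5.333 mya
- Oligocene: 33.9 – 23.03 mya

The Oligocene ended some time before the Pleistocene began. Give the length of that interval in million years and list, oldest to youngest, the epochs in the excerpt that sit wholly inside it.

The Oligocene closes at 23.03 Ma and the Pleistocene opens at 2.58 Ma, so the interval is 23.03 − 2.58 = 20.45 Myr.
An epoch fits inside if it starts at or after 23.03 Ma and ends at or before 2.58 Ma; oldest first that gives Miocene, Pliocene.

20.45 million years; Miocene, Pliocene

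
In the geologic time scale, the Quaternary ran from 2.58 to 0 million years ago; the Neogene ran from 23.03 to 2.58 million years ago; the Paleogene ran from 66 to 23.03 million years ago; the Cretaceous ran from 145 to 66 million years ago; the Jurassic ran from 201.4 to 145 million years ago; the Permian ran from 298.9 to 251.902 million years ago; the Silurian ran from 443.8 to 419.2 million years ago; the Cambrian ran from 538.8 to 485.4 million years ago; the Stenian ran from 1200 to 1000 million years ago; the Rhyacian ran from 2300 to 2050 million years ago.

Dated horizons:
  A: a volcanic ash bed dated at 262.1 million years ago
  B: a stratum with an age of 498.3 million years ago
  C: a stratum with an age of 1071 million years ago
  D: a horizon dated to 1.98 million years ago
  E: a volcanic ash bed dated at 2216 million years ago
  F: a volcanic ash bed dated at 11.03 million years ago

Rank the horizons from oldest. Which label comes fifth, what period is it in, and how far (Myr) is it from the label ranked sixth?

F, in the Neogene; 9.05 million years to D

Larger Ma means older, so oldest first: E 2216 > C 1071 > B 498.3 > A 262.1 > F 11.03 > D 1.98.
Counting 5 along gives F (11.03 Ma); the excerpt puts that inside the Neogene, 23.03–2.58 Ma.
Next in line is D (1.98 Ma), and 11.03 − 1.98 = 9.05 Myr.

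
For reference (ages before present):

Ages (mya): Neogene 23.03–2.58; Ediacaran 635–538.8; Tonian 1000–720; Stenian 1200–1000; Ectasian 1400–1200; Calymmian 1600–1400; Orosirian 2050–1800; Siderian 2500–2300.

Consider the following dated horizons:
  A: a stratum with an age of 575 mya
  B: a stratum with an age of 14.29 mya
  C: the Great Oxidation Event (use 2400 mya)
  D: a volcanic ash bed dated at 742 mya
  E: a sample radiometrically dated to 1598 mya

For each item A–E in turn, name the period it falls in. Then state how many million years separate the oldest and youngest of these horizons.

A — Ediacaran; B — Neogene; C — Siderian; D — Tonian; E — Calymmian; span 2385.71 million years

A: 575 Ma lies in 635–538.8 Ma, so Ediacaran.
B: 14.29 Ma lies in 23.03–2.58 Ma, so Neogene.
C: 2400 Ma lies in 2500–2300 Ma, so Siderian.
D: 742 Ma lies in 1000–720 Ma, so Tonian.
E: 1598 Ma lies in 1600–1400 Ma, so Calymmian.
Oldest = 2400 Ma, youngest = 14.29 Ma → span 2385.71 Myr.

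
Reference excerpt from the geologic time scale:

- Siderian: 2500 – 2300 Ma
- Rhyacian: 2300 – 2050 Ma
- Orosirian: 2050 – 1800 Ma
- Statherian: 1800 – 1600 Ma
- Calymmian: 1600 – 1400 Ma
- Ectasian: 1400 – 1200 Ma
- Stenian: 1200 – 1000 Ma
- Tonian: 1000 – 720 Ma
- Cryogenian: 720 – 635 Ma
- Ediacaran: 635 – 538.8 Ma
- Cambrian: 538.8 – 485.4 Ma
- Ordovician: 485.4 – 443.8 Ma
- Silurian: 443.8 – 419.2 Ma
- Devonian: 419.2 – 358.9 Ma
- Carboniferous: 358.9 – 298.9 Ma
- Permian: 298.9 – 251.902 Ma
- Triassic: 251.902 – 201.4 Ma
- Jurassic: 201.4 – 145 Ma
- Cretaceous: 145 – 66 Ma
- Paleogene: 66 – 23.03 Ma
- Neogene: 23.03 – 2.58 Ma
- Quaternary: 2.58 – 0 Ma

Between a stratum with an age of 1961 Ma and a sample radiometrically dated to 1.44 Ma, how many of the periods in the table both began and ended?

1961 Ma sits inside the Orosirian (2050–1800) and 1.44 Ma inside the Quaternary (2.58–0); neither of those is wholly between the two dates.
The listed periods lying completely between them are Statherian, Calymmian, Ectasian, Stenian, Tonian, Cryogenian, Ediacaran, Cambrian, Ordovician, Silurian, Devonian, Carboniferous, Permian, Triassic, Jurassic, Cretaceous, Paleogene, Neogene — 18 in all.

18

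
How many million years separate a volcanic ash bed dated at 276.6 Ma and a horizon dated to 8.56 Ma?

276.6 − 8.56 = 268.04 million years.

268.04 million years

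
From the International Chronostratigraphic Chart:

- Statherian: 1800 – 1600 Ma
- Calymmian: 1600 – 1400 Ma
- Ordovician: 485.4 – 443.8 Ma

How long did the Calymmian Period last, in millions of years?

1600 − 1400 = 200 million years.

200 million years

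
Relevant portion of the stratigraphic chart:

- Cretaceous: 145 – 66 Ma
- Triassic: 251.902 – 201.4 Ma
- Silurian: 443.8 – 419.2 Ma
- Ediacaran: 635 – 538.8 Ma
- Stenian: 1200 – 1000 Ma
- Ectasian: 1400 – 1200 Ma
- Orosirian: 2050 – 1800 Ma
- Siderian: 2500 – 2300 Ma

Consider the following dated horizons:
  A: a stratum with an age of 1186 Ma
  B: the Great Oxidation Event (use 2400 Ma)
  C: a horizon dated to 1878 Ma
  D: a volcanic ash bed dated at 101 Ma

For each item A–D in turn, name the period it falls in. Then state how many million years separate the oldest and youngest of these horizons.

Match each age against the start–end ranges in the excerpt: A = 1186 Ma → Stenian (1200–1000); B = 2400 Ma → Siderian (2500–2300); C = 1878 Ma → Orosirian (2050–1800); D = 101 Ma → Cretaceous (145–66).
The largest age is 2400 Ma and the smallest is 101 Ma; their difference is 2299 Myr.

A — Stenian; B — Siderian; C — Orosirian; D — Cretaceous; span 2299 million years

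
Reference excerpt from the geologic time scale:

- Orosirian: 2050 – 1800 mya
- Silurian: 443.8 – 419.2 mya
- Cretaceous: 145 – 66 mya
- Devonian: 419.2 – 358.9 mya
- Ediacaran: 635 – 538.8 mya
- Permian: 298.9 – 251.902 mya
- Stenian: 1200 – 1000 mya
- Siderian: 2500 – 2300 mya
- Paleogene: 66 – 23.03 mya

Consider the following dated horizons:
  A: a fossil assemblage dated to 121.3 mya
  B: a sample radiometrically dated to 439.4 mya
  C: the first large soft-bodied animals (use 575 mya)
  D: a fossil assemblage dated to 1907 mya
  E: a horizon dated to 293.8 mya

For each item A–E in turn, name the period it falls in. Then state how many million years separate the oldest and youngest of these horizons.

A — Cretaceous; B — Silurian; C — Ediacaran; D — Orosirian; E — Permian; span 1785.7 million years

Match each age against the start–end ranges in the excerpt: A = 121.3 Ma → Cretaceous (145–66); B = 439.4 Ma → Silurian (443.8–419.2); C = 575 Ma → Ediacaran (635–538.8); D = 1907 Ma → Orosirian (2050–1800); E = 293.8 Ma → Permian (298.9–251.902).
The largest age is 1907 Ma and the smallest is 121.3 Ma; their difference is 1785.7 Myr.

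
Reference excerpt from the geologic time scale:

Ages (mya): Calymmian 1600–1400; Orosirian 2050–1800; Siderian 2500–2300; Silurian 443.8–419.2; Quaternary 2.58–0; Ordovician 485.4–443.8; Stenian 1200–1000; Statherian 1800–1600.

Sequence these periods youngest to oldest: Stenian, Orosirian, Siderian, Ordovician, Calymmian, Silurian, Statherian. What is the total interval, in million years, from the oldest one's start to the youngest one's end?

From the excerpt: Stenian 1200–1000; Orosirian 2050–1800; Siderian 2500–2300; Ordovician 485.4–443.8; Calymmian 1600–1400; Silurian 443.8–419.2; Statherian 1800–1600 (Ma).
Larger Ma is earlier, so the oldest is Siderian and the youngest is Silurian; youngest to oldest: Silurian, Ordovician, Stenian, Calymmian, Statherian, Orosirian, Siderian.
Oldest start 2500 minus youngest end 419.2 gives 2080.8 Myr overall.

Silurian, Ordovician, Stenian, Calymmian, Statherian, Orosirian, Siderian; total span 2080.8 Myr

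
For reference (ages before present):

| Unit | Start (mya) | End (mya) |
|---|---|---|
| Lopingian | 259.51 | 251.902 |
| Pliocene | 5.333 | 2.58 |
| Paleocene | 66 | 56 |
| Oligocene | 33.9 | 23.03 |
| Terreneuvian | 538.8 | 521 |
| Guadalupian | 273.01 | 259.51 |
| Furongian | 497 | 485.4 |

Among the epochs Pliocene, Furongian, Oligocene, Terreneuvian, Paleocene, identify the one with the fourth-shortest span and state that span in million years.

Furongian, 11.6 million years

Durations: Pliocene 2.753; Furongian 11.6; Oligocene 10.87; Terreneuvian 17.8; Paleocene 10 Myr.
Sorted shortest-first: Pliocene (2.753), Paleocene (10), Oligocene (10.87), Furongian (11.6), Terreneuvian (17.8).
The fourth shortest is Furongian at 11.6 Myr.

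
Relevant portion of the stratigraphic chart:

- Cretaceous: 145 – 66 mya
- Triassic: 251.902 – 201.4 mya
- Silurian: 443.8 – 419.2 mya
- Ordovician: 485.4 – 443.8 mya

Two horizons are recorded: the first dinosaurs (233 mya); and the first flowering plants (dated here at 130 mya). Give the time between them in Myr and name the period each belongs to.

Elapsed time: 233 − 130 = 103 Myr.
233 Ma lies within 251.902–201.4 Ma: Triassic.
130 Ma lies within 145–66 Ma: Cretaceous.

103 million years apart; the first in the Triassic, the second in the Cretaceous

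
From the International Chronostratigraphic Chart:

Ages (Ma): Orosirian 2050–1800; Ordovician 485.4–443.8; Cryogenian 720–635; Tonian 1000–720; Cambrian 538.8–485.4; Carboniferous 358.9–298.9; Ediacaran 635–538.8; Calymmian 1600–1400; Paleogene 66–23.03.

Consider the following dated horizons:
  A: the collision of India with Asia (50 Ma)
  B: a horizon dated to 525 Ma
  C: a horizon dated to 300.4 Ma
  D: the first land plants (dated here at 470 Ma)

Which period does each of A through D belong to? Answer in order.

A — Paleogene; B — Cambrian; C — Carboniferous; D — Ordovician

Match each age against the start–end ranges in the excerpt: A = 50 Ma → Paleogene (66–23.03); B = 525 Ma → Cambrian (538.8–485.4); C = 300.4 Ma → Carboniferous (358.9–298.9); D = 470 Ma → Ordovician (485.4–443.8).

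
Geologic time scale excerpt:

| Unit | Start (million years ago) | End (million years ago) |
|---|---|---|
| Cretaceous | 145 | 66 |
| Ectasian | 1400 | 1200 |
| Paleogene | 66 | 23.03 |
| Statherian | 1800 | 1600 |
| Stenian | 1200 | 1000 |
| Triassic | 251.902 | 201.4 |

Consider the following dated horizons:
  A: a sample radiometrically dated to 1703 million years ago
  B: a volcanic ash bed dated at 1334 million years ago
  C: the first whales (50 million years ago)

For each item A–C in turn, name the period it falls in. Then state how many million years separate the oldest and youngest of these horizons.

Match each age against the start–end ranges in the excerpt: A = 1703 Ma → Statherian (1800–1600); B = 1334 Ma → Ectasian (1400–1200); C = 50 Ma → Paleogene (66–23.03).
The largest age is 1703 Ma and the smallest is 50 Ma; their difference is 1653 Myr.

A — Statherian; B — Ectasian; C — Paleogene; span 1653 million years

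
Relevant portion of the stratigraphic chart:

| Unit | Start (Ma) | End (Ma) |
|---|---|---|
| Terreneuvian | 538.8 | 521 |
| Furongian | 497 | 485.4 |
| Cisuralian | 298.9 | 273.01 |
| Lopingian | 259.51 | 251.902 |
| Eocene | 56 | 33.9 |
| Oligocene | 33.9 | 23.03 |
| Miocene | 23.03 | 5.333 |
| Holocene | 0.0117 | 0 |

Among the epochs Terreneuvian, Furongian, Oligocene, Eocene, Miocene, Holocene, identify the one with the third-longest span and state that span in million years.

Durations: Terreneuvian 17.8; Furongian 11.6; Oligocene 10.87; Eocene 22.1; Miocene 17.697; Holocene 0.0117 Myr.
Sorted longest-first: Eocene (22.1), Terreneuvian (17.8), Miocene (17.697), Furongian (11.6), Oligocene (10.87), Holocene (0.0117).
The third longest is Miocene at 17.697 Myr.

Miocene, 17.697 million years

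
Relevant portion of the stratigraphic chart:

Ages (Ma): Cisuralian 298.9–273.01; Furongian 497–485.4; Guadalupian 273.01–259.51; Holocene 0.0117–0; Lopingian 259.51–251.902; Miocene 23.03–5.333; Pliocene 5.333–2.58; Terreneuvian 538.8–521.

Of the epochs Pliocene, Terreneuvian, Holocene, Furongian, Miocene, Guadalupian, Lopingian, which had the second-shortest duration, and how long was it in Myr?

Start − end for each: Pliocene 5.333 − 2.58 = 2.753; Terreneuvian 538.8 − 521 = 17.8; Holocene 0.0117 − 0 = 0.0117; Furongian 497 − 485.4 = 11.6; Miocene 23.03 − 5.333 = 17.697; Guadalupian 273.01 − 259.51 = 13.5; Lopingian 259.51 − 251.902 = 7.608.
Ranking these from shortest: Holocene < Pliocene < Lopingian < Furongian < Guadalupian < Miocene < Terreneuvian.
Position 2 in that ranking is Pliocene, which lasted 2.753 Myr.

Pliocene, 2.753 million years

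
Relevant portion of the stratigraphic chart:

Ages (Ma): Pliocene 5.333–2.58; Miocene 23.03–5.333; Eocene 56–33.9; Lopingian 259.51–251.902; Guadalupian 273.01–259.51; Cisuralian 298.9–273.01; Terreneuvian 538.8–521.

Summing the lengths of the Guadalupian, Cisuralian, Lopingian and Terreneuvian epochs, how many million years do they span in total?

Duration is start − end for each: (273.01 − 259.51) + (298.9 − 273.01) + (259.51 − 251.902) + (538.8 − 521).
That is 13.5 + 25.89 + 7.608 + 17.8, which totals 64.798 million years.

64.798 million years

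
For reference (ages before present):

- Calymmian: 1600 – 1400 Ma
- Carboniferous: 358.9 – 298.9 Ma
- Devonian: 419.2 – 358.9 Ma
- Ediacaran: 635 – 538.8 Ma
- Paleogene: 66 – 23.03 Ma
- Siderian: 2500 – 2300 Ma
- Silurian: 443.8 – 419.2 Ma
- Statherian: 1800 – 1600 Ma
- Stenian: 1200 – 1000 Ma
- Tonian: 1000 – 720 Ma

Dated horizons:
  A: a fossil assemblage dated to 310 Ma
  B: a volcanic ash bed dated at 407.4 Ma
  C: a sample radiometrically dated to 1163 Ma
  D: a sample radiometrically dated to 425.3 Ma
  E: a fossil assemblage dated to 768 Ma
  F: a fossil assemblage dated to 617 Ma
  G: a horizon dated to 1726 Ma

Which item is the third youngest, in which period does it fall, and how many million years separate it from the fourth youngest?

Sorted youngest-first by Ma: A (310), B (407.4), D (425.3), F (617), E (768), C (1163), G (1726).
The third youngest is D at 425.3 Ma, which lies in 443.8–419.2 Ma: the Silurian.
The fourth youngest is F at 617 Ma; separation = |425.3 − 617| = 191.7 Myr.

D, in the Silurian; 191.7 million years to F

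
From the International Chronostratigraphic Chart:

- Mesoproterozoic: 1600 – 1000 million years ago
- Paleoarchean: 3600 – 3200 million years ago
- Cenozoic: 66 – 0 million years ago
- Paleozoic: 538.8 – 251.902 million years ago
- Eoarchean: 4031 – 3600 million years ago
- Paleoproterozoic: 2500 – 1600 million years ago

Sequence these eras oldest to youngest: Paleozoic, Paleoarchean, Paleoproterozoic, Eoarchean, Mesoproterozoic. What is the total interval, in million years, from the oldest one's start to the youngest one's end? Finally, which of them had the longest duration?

Start ages (Ma): Eoarchean 4031, Paleoarchean 3600, Paleoproterozoic 2500, Mesoproterozoic 1600, Paleozoic 538.8.
Ordered oldest to youngest: Eoarchean, Paleoarchean, Paleoproterozoic, Mesoproterozoic, Paleozoic.
Span = 4031 − 251.902 = 3779.098 Myr.
Durations: Paleozoic 286.898, Paleoproterozoic 900, Eoarchean 431, Mesoproterozoic 600, Paleoarchean 400 → longest is Paleoproterozoic (900 Myr).

Eoarchean, Paleoarchean, Paleoproterozoic, Mesoproterozoic, Paleozoic; total span 3779.098 Myr; longest is Paleoproterozoic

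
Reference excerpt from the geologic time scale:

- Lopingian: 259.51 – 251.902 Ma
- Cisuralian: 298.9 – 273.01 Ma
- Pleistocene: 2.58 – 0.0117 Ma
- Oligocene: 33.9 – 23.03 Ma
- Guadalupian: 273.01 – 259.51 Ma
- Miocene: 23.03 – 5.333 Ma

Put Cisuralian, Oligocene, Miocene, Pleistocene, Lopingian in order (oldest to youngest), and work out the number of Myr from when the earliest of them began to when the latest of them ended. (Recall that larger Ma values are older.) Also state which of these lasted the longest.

From the excerpt: Cisuralian 298.9–273.01; Oligocene 33.9–23.03; Miocene 23.03–5.333; Pleistocene 2.58–0.0117; Lopingian 259.51–251.902 (Ma).
Larger Ma is earlier, so the oldest is Cisuralian and the youngest is Pleistocene; oldest to youngest: Cisuralian, Lopingian, Oligocene, Miocene, Pleistocene.
Oldest start 298.9 minus youngest end 0.0117 gives 298.8883 Myr overall.
Individual lengths (start − end): Oligocene 10.87; Cisuralian 25.89; Miocene 17.697; Pleistocene 2.5683; Lopingian 7.608. The largest is Cisuralian at 25.89 Myr.

Cisuralian → Lopingian → Oligocene → Miocene → Pleistocene; total span 298.8883 Myr; longest is Cisuralian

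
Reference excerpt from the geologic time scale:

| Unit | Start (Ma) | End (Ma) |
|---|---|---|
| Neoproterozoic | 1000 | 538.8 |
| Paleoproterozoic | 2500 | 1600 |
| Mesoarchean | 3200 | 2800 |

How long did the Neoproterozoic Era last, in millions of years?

461.2 million years

1000 − 538.8 = 461.2 million years.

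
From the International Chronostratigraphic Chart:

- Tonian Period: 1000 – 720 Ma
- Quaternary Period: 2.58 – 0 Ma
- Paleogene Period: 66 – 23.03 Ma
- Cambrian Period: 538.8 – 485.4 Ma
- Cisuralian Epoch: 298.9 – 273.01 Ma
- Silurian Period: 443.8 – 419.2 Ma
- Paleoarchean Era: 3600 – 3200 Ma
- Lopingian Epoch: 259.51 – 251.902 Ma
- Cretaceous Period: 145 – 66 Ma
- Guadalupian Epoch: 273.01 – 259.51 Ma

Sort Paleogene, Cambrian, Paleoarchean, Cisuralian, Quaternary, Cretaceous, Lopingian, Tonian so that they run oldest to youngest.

Paleoarchean, Tonian, Cambrian, Cisuralian, Lopingian, Cretaceous, Paleogene, Quaternary

The oldest of these is Paleoarchean (starts 3600 Ma) and the youngest is Quaternary (ends 0 Ma).
In between, by decreasing start age: Tonian (1000), Cambrian (538.8), Cisuralian (298.9), Lopingian (259.51), Cretaceous (145), Paleogene (66).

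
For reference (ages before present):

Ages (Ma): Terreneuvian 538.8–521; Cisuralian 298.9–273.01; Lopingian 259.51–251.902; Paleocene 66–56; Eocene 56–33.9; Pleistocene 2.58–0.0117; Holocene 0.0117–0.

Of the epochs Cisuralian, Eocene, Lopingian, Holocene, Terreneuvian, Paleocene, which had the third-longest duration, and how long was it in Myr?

Start − end for each: Cisuralian 298.9 − 273.01 = 25.89; Eocene 56 − 33.9 = 22.1; Lopingian 259.51 − 251.902 = 7.608; Holocene 0.0117 − 0 = 0.0117; Terreneuvian 538.8 − 521 = 17.8; Paleocene 66 − 56 = 10.
Ranking these from longest: Cisuralian > Eocene > Terreneuvian > Paleocene > Lopingian > Holocene.
Position 3 in that ranking is Terreneuvian, which lasted 17.8 Myr.

Terreneuvian, 17.8 million years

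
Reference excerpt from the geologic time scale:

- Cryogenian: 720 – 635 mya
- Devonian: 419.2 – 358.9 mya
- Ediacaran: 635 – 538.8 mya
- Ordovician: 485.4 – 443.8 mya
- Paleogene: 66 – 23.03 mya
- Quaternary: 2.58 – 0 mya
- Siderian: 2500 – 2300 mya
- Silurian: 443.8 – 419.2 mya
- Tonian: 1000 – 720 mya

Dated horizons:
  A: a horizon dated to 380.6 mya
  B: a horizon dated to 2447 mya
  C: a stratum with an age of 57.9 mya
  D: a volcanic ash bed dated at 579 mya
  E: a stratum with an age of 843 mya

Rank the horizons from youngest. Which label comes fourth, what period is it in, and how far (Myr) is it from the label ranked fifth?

Sorted youngest-first by Ma: C (57.9), A (380.6), D (579), E (843), B (2447).
The fourth youngest is E at 843 Ma, which lies in 1000–720 Ma: the Tonian.
The fifth youngest is B at 2447 Ma; separation = |843 − 2447| = 1604 Myr.

E, in the Tonian; 1604 million years to B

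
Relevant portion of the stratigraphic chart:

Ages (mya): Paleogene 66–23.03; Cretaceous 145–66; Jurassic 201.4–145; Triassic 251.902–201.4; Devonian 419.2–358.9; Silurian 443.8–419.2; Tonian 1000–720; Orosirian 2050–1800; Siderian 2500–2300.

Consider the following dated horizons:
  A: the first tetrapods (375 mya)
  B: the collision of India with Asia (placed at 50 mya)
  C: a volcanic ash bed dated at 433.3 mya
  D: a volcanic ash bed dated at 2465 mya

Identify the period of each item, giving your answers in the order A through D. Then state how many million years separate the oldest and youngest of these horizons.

A — Devonian; B — Paleogene; C — Silurian; D — Siderian; span 2415 million years

A: 375 Ma lies in 419.2–358.9 Ma, so Devonian.
B: 50 Ma lies in 66–23.03 Ma, so Paleogene.
C: 433.3 Ma lies in 443.8–419.2 Ma, so Silurian.
D: 2465 Ma lies in 2500–2300 Ma, so Siderian.
Oldest = 2465 Ma, youngest = 50 Ma → span 2415 Myr.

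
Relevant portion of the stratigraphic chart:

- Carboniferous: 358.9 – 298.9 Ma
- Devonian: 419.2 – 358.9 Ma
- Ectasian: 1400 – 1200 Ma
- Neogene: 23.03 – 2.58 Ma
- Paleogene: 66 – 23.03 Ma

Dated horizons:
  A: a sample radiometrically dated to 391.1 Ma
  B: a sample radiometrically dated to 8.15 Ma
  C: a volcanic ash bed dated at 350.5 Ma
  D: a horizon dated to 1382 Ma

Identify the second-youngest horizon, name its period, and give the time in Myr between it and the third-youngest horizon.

C, in the Carboniferous; 40.6 million years to A

Sorted youngest-first by Ma: B (8.15), C (350.5), A (391.1), D (1382).
The second youngest is C at 350.5 Ma, which lies in 358.9–298.9 Ma: the Carboniferous.
The third youngest is A at 391.1 Ma; separation = |350.5 − 391.1| = 40.6 Myr.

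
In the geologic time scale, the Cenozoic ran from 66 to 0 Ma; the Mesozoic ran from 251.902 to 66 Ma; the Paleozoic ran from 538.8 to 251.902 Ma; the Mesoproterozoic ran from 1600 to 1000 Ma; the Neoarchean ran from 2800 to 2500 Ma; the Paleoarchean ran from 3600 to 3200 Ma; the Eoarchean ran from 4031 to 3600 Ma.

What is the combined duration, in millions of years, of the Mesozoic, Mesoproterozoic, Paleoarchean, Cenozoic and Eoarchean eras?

1682.902 million years

Each duration: Mesozoic = 185.902; Mesoproterozoic = 600; Paleoarchean = 400; Cenozoic = 66; Eoarchean = 431.
Sum: 185.902 + 600 + 400 + 66 + 431 = 1682.902 Myr.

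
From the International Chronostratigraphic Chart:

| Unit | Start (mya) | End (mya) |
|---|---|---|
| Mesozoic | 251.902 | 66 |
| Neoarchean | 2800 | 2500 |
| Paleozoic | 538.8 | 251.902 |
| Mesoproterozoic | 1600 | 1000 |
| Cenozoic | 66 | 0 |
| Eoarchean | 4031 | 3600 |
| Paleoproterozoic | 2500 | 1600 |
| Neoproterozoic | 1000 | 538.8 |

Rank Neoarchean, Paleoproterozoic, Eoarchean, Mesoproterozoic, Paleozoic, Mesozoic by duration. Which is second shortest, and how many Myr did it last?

Paleozoic, 286.898 million years

Durations: Neoarchean 300; Paleoproterozoic 900; Eoarchean 431; Mesoproterozoic 600; Paleozoic 286.898; Mesozoic 185.902 Myr.
Sorted shortest-first: Mesozoic (185.902), Paleozoic (286.898), Neoarchean (300), Eoarchean (431), Mesoproterozoic (600), Paleoproterozoic (900).
The second shortest is Paleozoic at 286.898 Myr.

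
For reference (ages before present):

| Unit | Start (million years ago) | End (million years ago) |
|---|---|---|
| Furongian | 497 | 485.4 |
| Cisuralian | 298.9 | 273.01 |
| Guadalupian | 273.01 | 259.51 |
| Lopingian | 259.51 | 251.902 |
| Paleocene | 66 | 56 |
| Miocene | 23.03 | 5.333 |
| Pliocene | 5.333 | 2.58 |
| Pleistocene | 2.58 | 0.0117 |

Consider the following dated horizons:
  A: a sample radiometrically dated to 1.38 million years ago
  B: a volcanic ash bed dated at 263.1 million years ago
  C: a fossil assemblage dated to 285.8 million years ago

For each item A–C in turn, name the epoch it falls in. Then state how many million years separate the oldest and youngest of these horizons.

Match each age against the start–end ranges in the excerpt: A = 1.38 Ma → Pleistocene (2.58–0.0117); B = 263.1 Ma → Guadalupian (273.01–259.51); C = 285.8 Ma → Cisuralian (298.9–273.01).
The largest age is 285.8 Ma and the smallest is 1.38 Ma; their difference is 284.42 Myr.

A — Pleistocene; B — Guadalupian; C — Cisuralian; span 284.42 million years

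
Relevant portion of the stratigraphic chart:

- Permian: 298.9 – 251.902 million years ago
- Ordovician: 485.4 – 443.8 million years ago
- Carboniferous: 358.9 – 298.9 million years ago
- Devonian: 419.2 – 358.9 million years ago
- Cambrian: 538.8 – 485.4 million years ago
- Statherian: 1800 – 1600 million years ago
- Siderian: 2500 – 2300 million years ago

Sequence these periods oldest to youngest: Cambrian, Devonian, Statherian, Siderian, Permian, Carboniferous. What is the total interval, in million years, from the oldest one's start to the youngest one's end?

Start ages (Ma): Siderian 2500, Statherian 1800, Cambrian 538.8, Devonian 419.2, Carboniferous 358.9, Permian 298.9.
Ordered oldest to youngest: Siderian, Statherian, Cambrian, Devonian, Carboniferous, Permian.
Span = 2500 − 251.902 = 2248.098 Myr.

Siderian, Statherian, Cambrian, Devonian, Carboniferous, Permian; total span 2248.098 Myr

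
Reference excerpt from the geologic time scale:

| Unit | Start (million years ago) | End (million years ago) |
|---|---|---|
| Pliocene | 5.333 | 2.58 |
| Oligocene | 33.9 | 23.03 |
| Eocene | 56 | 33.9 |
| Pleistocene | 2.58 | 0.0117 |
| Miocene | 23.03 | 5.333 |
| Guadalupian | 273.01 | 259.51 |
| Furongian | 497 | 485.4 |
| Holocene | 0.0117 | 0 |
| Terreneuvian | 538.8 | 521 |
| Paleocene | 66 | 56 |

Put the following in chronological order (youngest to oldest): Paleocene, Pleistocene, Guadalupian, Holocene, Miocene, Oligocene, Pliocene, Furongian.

Holocene, Pleistocene, Pliocene, Miocene, Oligocene, Paleocene, Guadalupian, Furongian

The oldest of these is Furongian (starts 497 Ma) and the youngest is Holocene (ends 0 Ma).
In between, by decreasing start age: Guadalupian (273.01), Paleocene (66), Oligocene (33.9), Miocene (23.03), Pliocene (5.333), Pleistocene (2.58).
Listing youngest first means reversing that sequence.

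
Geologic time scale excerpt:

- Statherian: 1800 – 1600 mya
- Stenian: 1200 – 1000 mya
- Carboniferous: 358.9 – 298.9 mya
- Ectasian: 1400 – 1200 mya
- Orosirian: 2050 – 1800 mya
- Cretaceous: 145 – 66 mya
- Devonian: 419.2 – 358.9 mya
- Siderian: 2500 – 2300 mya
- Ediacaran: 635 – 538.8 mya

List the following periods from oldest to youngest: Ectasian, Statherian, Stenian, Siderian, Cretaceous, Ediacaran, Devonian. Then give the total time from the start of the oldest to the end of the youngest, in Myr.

From the excerpt: Ectasian 1400–1200; Statherian 1800–1600; Stenian 1200–1000; Siderian 2500–2300; Cretaceous 145–66; Ediacaran 635–538.8; Devonian 419.2–358.9 (Ma).
Larger Ma is earlier, so the oldest is Siderian and the youngest is Cretaceous; oldest to youngest: Siderian, Statherian, Ectasian, Stenian, Ediacaran, Devonian, Cretaceous.
Oldest start 2500 minus youngest end 66 gives 2434 Myr overall.

Siderian, Statherian, Ectasian, Stenian, Ediacaran, Devonian, Cretaceous; total span 2434 Myr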